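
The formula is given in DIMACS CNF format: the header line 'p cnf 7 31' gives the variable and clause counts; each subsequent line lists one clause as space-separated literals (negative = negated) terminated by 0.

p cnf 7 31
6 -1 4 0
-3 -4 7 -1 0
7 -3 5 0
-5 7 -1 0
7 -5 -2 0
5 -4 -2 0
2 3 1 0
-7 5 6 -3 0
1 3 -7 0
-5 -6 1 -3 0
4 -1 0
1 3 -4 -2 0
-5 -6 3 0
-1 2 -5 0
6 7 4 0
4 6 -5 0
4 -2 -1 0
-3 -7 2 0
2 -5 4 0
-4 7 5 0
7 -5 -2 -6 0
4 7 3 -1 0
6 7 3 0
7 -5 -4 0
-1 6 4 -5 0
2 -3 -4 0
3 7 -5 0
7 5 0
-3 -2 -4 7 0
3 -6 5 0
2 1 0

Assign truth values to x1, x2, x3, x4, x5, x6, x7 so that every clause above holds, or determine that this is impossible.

Try x4 = True.
Try x5 = True.
From the singleton clause (x7), x7 = True.
Try x1 = True.
From the singleton clause (x2), x2 = True.
Try x6 = False.
All clauses hold; x3 can take either value.

x1=True,  x2=True,  x3=True,  x4=True,  x5=True,  x6=False,  x7=True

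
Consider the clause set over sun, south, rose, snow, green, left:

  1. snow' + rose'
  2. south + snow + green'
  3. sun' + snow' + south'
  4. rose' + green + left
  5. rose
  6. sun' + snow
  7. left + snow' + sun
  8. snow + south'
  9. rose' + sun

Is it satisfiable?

Unsatisfiable

(rose) alone gives rose = 1.
(snow') alone gives snow = 0.
(sun') alone gives sun = 0.
Now (sun) is unsatisfied and unit — conflict.
No assignment satisfies every clause.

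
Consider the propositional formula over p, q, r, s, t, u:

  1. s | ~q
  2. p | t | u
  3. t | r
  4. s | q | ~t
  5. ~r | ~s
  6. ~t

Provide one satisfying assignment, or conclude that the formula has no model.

p ↦ 1, q ↦ 0, r ↦ 1, s ↦ 0, t ↦ 0, u ↦ 0

From the singleton clause (~t), t = 0.
From the singleton clause (r), r = 1.
From the singleton clause (~s), s = 0.
From the singleton clause (~q), q = 0.
Try p = 1.
No clause remains; u is free.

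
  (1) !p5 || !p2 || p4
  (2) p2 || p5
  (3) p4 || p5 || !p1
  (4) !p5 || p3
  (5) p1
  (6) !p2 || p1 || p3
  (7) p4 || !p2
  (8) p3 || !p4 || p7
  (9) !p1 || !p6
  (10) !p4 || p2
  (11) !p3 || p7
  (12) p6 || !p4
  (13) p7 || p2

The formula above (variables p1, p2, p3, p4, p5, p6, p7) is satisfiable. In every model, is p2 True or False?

Suppose p2 = true.
The clause (p1) is unit, so p1 = true.
The clause (p4) is unit, so p4 = true.
The clause (!p6) is unit, so p6 = false.
But (p6) is also a unit clause — contradiction.
So every satisfying assignment has p2 = False.

False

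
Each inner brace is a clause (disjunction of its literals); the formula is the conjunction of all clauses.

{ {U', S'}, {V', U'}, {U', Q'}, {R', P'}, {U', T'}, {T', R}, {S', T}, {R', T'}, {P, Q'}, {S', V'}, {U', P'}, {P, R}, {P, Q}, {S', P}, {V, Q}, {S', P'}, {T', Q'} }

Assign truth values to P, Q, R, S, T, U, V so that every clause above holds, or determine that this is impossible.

P=1,  Q=0,  R=0,  S=0,  T=0,  U=0,  V=1

Case U = 0:
Case R = 0:
(T') alone gives T = 0.
(S') alone gives S = 0.
(P) alone gives P = 1.
Case V = 1:
No clause remains; Q is free.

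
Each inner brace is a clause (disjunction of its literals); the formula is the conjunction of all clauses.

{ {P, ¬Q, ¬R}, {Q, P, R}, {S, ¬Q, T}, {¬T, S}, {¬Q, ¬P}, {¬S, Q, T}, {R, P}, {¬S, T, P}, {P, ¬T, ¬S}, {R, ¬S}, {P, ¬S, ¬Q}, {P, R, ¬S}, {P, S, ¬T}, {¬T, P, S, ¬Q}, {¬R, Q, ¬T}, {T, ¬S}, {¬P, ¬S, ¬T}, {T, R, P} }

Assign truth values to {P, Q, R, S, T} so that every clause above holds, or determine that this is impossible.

Branch on T: set T = False.
From the singleton clause (¬S), S = False.
From the singleton clause (¬Q), Q = False.
Branch on P: set P = False.
From the singleton clause (R), R = True.
This assignment satisfies each clause.

P ↦ False; Q ↦ False; R ↦ True; S ↦ False; T ↦ False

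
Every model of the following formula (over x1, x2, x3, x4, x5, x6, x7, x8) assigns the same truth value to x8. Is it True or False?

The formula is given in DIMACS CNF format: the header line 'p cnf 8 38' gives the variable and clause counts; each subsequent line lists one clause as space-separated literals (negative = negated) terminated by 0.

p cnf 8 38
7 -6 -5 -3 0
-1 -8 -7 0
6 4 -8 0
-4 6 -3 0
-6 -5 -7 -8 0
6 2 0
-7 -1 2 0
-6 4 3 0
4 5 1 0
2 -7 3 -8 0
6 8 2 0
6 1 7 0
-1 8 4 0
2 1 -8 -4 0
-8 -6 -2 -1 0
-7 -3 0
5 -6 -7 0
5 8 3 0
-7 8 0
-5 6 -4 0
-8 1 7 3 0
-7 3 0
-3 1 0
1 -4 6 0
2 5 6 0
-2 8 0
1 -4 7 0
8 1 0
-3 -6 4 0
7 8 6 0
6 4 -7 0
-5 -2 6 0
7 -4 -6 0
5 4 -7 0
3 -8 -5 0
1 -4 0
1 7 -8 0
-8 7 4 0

Suppose x8 = False.
(¬x7) alone gives x7 = False.
(¬x2) alone gives x2 = False.
(x6) alone gives x6 = True.
(x1) alone gives x1 = True.
(x4) alone gives x4 = True.
That conflicts with the unit clause (¬x4).
So every satisfying assignment has x8 = True.

True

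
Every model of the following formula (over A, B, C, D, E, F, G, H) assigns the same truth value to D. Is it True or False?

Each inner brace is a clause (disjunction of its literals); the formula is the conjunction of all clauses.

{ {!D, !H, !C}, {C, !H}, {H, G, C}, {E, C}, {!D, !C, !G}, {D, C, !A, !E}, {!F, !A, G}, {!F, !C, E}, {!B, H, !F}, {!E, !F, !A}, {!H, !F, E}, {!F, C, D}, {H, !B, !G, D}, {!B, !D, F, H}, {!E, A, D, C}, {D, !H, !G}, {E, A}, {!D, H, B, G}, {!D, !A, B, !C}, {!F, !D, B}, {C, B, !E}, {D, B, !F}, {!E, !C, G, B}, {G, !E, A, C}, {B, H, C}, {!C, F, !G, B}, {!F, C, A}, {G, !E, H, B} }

False

Suppose D = true.
Case H = false:
Case G = true:
Unit clause (!C) forces C = false.
Unit clause (E) forces E = true.
Unit clause (B) forces B = true.
Unit clause (!F) forces F = false.
But (F) is also a unit clause — contradiction.
So G must be the other value — set G = false.
Unit clause (C) forces C = true.
Unit clause (B) forces B = true.
Unit clause (!F) forces F = false.
But (F) is also a unit clause — contradiction.
Either choice for G ends in contradiction.
So H must be the other value — set H = true.
Unit clause (!C) forces C = false.
But (C) is also a unit clause — contradiction.
Either choice for H ends in contradiction.
So every satisfying assignment has D = False.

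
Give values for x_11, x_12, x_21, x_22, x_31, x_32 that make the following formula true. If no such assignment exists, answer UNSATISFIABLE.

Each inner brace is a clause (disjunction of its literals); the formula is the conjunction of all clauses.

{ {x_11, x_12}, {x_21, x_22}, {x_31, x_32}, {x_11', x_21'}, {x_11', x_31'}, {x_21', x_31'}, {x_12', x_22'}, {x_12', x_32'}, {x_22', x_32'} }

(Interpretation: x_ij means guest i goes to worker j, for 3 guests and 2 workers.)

UNSATISFIABLE

Try x_11 = 1.
(x_21') alone gives x_21 = 0.
(x_22) alone gives x_22 = 1.
(x_31') alone gives x_31 = 0.
(x_32) alone gives x_32 = 1.
But (x_32') is also a unit clause — contradiction.
So x_11 must be the other value — set x_11 = 0.
(x_12) alone gives x_12 = 1.
(x_22') alone gives x_22 = 0.
(x_21) alone gives x_21 = 1.
(x_31') alone gives x_31 = 0.
(x_32) alone gives x_32 = 1.
But (x_32') is also a unit clause — contradiction.
Neither x_11 = 1 nor x_11 = 0 works.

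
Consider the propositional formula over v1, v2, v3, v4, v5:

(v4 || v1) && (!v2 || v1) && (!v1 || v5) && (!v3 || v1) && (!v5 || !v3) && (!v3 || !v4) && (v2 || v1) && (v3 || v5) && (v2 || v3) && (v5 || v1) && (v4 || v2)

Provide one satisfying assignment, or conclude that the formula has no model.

Try v4 = true.
The clause (!v3) is unit, so v3 = false.
The clause (v5) is unit, so v5 = true.
The clause (v2) is unit, so v2 = true.
The clause (v1) is unit, so v1 = true.
This assignment satisfies each clause.

v1 ↦ true; v2 ↦ true; v3 ↦ false; v4 ↦ true; v5 ↦ true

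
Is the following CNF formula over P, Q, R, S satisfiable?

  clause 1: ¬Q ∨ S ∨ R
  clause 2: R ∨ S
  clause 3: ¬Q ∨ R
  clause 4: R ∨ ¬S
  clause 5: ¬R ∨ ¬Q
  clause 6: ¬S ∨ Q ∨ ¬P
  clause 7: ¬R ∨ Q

Branch on R: set R = True.
Unit clause (¬Q) forces Q = False.
Now (Q) is unsatisfied and unit — conflict.
So R must be the other value — set R = False.
Unit clause (S) forces S = True.
Now (¬S) is unsatisfied and unit — conflict.
Neither R = True nor R = False works.
No assignment satisfies every clause.

No, unsatisfiable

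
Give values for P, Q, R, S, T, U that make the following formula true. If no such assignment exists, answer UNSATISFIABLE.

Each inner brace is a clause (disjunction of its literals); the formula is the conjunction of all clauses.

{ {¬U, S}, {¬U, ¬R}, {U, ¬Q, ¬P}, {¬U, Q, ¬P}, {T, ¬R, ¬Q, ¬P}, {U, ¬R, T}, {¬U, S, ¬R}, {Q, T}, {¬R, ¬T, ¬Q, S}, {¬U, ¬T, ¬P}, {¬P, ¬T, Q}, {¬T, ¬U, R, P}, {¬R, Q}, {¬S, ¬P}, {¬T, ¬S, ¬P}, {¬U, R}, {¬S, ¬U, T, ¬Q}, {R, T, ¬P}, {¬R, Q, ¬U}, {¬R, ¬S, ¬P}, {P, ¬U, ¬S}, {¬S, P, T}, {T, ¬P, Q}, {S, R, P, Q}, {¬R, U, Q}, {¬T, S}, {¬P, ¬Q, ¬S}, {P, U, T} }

Suppose U = False.
Suppose Q = True.
From the singleton clause (¬P), P = False.
From the singleton clause (T), T = True.
From the singleton clause (S), S = True.
Every clause is now satisfied; R is unconstrained.

P ↦ False; Q ↦ True; R ↦ True; S ↦ True; T ↦ True; U ↦ False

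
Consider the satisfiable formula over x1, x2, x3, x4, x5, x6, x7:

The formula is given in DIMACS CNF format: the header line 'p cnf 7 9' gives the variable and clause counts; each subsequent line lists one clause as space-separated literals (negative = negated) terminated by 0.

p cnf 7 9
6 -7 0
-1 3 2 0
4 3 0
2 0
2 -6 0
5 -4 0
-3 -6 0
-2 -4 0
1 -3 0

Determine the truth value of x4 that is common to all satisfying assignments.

Suppose x4 = True.
The clause (x2) is unit, so x2 = True.
That conflicts with the unit clause (¬x2).
So every satisfying assignment has x4 = False.

False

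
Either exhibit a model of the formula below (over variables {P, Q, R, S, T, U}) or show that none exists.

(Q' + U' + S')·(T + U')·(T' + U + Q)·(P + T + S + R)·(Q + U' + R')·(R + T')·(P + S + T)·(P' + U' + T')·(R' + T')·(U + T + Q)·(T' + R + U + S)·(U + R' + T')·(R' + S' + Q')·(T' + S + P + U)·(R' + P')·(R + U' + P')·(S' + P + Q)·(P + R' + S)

Try T = 0.
The clause (U') is unit, so U = 0.
The clause (Q) is unit, so Q = 1.
Try P = 1.
The clause (R') is unit, so R = 0.
No clause remains; S is free.

P: 1, Q: 1, R: 0, S: 1, T: 0, U: 0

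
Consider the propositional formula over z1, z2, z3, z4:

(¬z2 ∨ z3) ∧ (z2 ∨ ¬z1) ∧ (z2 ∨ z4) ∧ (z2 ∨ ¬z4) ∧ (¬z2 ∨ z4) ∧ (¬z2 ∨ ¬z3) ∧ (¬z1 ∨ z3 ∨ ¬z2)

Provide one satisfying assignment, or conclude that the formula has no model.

UNSATISFIABLE

Branch on z2: set z2 = False.
(¬z1) alone gives z1 = False.
(z4) alone gives z4 = True.
Now (¬z4) is unsatisfied and unit — conflict.
Backtrack on z2: now try z2 = True.
(z3) alone gives z3 = True.
Now (¬z3) is unsatisfied and unit — conflict.
Either choice for z2 ends in contradiction.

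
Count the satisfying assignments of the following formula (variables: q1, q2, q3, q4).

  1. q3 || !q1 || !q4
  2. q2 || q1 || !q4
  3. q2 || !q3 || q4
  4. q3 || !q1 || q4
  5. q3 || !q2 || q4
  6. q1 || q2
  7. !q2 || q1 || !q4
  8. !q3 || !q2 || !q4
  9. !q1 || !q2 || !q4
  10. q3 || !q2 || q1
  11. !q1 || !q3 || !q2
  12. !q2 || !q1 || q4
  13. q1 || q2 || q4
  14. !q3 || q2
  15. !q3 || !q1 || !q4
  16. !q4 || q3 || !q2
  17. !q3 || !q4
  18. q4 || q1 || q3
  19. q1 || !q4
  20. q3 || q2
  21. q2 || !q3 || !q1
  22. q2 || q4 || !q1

There are 2^4 = 16 truth assignments over (q1, q2, q3, q4).
Check each against the 22 clauses (columns in the order q1, q2, q3, q4):
  F F F F  ✗ fails (q1 || q2)
  F F F T  ✗ fails (q2 || q1 || !q4)
  F F T F  ✗ fails (q2 || !q3 || q4)
  F F T T  ✗ fails (q2 || q1 || !q4)
  F T F F  ✗ fails (q3 || !q2 || q4)
  F T F T  ✗ fails (!q2 || q1 || !q4)
  F T T F  ✓ satisfies all
  F T T T  ✗ fails (!q2 || q1 || !q4)
  T F F F  ✗ fails (q3 || !q1 || q4)
  T F F T  ✗ fails (q3 || !q1 || !q4)
  T F T F  ✗ fails (q2 || !q3 || q4)
  T F T T  ✗ fails (!q3 || q2)
  T T F F  ✗ fails (q3 || !q1 || q4)
  T T F T  ✗ fails (q3 || !q1 || !q4)
  T T T F  ✗ fails (!q1 || !q3 || !q2)
  T T T T  ✗ fails (!q3 || !q2 || !q4)
1 of the 16 rows is a model.

1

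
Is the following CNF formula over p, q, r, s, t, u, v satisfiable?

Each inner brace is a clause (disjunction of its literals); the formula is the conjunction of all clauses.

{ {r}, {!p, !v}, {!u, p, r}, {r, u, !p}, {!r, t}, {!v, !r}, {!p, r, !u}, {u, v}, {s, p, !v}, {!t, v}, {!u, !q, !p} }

Unit clause (r) forces r = true.
Unit clause (t) forces t = true.
Unit clause (!v) forces v = false.
That conflicts with the unit clause (v).
No assignment satisfies every clause.

No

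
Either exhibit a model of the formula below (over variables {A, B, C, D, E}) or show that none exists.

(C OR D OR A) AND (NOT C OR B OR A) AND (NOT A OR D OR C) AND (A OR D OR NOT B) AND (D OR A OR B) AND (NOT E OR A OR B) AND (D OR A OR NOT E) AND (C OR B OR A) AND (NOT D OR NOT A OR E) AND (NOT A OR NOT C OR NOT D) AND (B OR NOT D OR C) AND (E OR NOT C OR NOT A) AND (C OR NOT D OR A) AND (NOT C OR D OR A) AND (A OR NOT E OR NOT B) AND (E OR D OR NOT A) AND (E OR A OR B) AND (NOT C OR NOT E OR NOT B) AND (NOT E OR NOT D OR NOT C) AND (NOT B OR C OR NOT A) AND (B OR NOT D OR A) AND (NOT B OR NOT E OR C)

A=false; B=true; C=true; D=true; E=false

Suppose C = true.
Suppose B = true.
(NOT E) alone gives E = false.
(NOT A) alone gives A = false.
(D) alone gives D = true.
This assignment satisfies each clause.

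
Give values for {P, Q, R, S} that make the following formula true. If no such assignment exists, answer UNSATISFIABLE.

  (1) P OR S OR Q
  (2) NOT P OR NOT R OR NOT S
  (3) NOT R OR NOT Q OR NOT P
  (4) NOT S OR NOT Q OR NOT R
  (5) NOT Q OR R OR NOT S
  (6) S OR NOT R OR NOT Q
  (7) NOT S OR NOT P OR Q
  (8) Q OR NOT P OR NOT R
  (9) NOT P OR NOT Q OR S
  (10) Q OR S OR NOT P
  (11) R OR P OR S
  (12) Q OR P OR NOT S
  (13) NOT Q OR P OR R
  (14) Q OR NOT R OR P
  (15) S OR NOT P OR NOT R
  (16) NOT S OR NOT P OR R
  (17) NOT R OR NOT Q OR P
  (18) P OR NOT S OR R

Case P = true:
Case R = false:
The clause (NOT S) is unit, so S = false.
The clause (NOT Q) is unit, so Q = false.
That conflicts with the unit clause (Q).
Backtrack on R: now try R = true.
The clause (NOT S) is unit, so S = false.
That conflicts with the unit clause (S).
Either choice for R ends in contradiction.
Backtrack on P: now try P = false.
Case S = true:
The clause (Q) is unit, so Q = true.
The clause (NOT R) is unit, so R = false.
That conflicts with the unit clause (R).
Backtrack on S: now try S = false.
The clause (Q) is unit, so Q = true.
The clause (NOT R) is unit, so R = false.
That conflicts with the unit clause (R).
Either choice for S ends in contradiction.
Either choice for P ends in contradiction.

UNSATISFIABLE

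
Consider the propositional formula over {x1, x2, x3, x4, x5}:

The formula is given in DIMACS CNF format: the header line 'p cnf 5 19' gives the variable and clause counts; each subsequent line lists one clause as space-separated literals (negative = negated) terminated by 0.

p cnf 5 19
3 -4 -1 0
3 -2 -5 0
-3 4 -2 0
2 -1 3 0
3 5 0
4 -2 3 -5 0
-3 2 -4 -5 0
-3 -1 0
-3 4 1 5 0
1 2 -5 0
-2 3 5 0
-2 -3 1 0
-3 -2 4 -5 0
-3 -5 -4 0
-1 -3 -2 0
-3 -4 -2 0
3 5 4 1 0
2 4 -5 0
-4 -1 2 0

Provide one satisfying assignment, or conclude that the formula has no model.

Case x3 = True:
The clause (¬x1) is unit, so x1 = False.
The clause (¬x2) is unit, so x2 = False.
The clause (¬x5) is unit, so x5 = False.
The clause (x4) is unit, so x4 = True.
This assignment satisfies each clause.

x1 ↦ False; x2 ↦ False; x3 ↦ True; x4 ↦ True; x5 ↦ False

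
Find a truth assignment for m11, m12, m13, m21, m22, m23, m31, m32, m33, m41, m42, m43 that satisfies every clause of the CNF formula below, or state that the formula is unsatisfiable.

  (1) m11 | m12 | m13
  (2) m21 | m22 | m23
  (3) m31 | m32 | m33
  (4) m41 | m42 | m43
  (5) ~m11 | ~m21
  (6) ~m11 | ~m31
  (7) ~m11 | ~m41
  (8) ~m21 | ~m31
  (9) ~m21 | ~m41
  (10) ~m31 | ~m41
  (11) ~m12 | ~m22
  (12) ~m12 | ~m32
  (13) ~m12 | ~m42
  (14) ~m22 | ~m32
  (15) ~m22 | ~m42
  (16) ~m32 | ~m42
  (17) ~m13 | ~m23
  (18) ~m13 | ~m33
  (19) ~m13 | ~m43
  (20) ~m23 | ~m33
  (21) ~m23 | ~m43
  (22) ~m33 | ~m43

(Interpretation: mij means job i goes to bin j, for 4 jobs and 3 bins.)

Suppose m11 = 0.
Suppose m12 = 1.
The clause (~m22) is unit, so m22 = 0.
The clause (~m32) is unit, so m32 = 0.
The clause (~m42) is unit, so m42 = 0.
Suppose m21 = 1.
The clause (~m31) is unit, so m31 = 0.
The clause (m33) is unit, so m33 = 1.
The clause (~m41) is unit, so m41 = 0.
The clause (m43) is unit, so m43 = 1.
Now (~m43) is unsatisfied and unit — conflict.
So m21 must be the other value — set m21 = 0.
The clause (m23) is unit, so m23 = 1.
The clause (~m13) is unit, so m13 = 0.
The clause (~m33) is unit, so m33 = 0.
The clause (m31) is unit, so m31 = 1.
The clause (~m41) is unit, so m41 = 0.
The clause (m43) is unit, so m43 = 1.
Now (~m43) is unsatisfied and unit — conflict.
Neither m21 = 1 nor m21 = 0 works.
So m12 must be the other value — set m12 = 0.
The clause (m13) is unit, so m13 = 1.
The clause (~m23) is unit, so m23 = 0.
The clause (~m33) is unit, so m33 = 0.
The clause (~m43) is unit, so m43 = 0.
Suppose m21 = 1.
The clause (~m31) is unit, so m31 = 0.
The clause (m32) is unit, so m32 = 1.
The clause (~m41) is unit, so m41 = 0.
The clause (m42) is unit, so m42 = 1.
Now (~m42) is unsatisfied and unit — conflict.
So m21 must be the other value — set m21 = 0.
The clause (m22) is unit, so m22 = 1.
The clause (~m32) is unit, so m32 = 0.
The clause (m31) is unit, so m31 = 1.
The clause (~m41) is unit, so m41 = 0.
The clause (m42) is unit, so m42 = 1.
Now (~m42) is unsatisfied and unit — conflict.
Neither m21 = 1 nor m21 = 0 works.
Neither m12 = 1 nor m12 = 0 works.
So m11 must be the other value — set m11 = 1.
The clause (~m21) is unit, so m21 = 0.
The clause (~m31) is unit, so m31 = 0.
The clause (~m41) is unit, so m41 = 0.
Suppose m22 = 1.
The clause (~m12) is unit, so m12 = 0.
The clause (~m32) is unit, so m32 = 0.
The clause (m33) is unit, so m33 = 1.
The clause (~m42) is unit, so m42 = 0.
The clause (m43) is unit, so m43 = 1.
Now (~m43) is unsatisfied and unit — conflict.
So m22 must be the other value — set m22 = 0.
The clause (m23) is unit, so m23 = 1.
The clause (~m13) is unit, so m13 = 0.
The clause (~m33) is unit, so m33 = 0.
The clause (m32) is unit, so m32 = 1.
The clause (~m12) is unit, so m12 = 0.
The clause (~m42) is unit, so m42 = 0.
The clause (m43) is unit, so m43 = 1.
Now (~m43) is unsatisfied and unit — conflict.
Neither m22 = 1 nor m22 = 0 works.
Neither m11 = 1 nor m11 = 0 works.

UNSATISFIABLE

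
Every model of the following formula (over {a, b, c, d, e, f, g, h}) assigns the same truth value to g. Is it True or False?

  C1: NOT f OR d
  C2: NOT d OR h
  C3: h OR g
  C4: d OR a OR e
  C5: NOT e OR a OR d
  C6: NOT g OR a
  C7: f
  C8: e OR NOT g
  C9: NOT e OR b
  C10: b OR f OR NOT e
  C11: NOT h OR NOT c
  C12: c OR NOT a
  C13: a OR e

False

Suppose g = true.
(a) alone gives a = true.
(f) alone gives f = true.
(d) alone gives d = true.
(h) alone gives h = true.
(e) alone gives e = true.
(b) alone gives b = true.
(NOT c) alone gives c = false.
But (c) is also a unit clause — contradiction.
So every satisfying assignment has g = False.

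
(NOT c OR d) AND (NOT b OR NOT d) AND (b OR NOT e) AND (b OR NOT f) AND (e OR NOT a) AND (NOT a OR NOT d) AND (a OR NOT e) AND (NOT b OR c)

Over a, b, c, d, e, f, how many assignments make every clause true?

There are 2^6 = 64 truth assignments over (a, b, c, d, e, f).
Split on e. With e = true, the clauses containing e are satisfied and NOT e drops from the rest; 0 of the 2^5 = 32 assignments to the other variables satisfy what remains.
With e = false, by the same count on the reduced clause set, 3 assignments work.
Total: 0 + 3 = 3.

3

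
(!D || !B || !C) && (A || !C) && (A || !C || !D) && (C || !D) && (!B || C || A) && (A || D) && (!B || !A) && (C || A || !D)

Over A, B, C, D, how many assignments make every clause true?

3

There are 2^4 = 16 truth assignments over (A, B, C, D).
Split on B. With B = true, the clauses containing B are satisfied and !B drops from the rest; 0 of the 2^3 = 8 assignments to the other variables satisfy what remains.
With B = false, by the same count on the reduced clause set, 3 assignments work.
Total: 0 + 3 = 3.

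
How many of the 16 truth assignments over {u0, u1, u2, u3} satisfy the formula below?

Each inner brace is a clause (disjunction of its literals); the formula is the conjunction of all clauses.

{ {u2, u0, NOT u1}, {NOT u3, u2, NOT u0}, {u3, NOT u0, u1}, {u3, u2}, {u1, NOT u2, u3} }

7

There are 2^4 = 16 truth assignments over (u0, u1, u2, u3).
Split on u2. With u2 = true, the clauses containing u2 are satisfied and NOT u2 drops from the rest; 6 of the 2^3 = 8 assignments to the other variables satisfy what remains.
With u2 = false, by the same count on the reduced clause set, 1 assignment works.
Total: 6 + 1 = 7.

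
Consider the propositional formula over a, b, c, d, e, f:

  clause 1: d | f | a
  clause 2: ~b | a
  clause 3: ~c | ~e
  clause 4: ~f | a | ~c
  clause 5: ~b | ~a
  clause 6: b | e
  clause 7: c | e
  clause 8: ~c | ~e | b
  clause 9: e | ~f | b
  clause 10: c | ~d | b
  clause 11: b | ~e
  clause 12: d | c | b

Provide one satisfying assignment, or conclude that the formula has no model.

Branch on b: set b = 0.
From the singleton clause (e), e = 1.
Now (~e) is unsatisfied and unit — conflict.
Backtrack on b: now try b = 1.
From the singleton clause (a), a = 1.
Now (~a) is unsatisfied and unit — conflict.
Neither b = 1 nor b = 0 works.

UNSATISFIABLE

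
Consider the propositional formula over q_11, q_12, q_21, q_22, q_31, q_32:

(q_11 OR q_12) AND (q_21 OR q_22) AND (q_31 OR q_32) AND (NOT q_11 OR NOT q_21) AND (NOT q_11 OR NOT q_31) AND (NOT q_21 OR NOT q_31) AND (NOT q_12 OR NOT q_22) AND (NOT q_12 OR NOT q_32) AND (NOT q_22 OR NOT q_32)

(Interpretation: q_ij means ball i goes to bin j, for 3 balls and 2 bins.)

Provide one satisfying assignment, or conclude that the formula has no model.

UNSATISFIABLE

Try q_11 = true.
Unit clause (NOT q_21) forces q_21 = false.
Unit clause (q_22) forces q_22 = true.
Unit clause (NOT q_31) forces q_31 = false.
Unit clause (q_32) forces q_32 = true.
But (NOT q_32) is also a unit clause — contradiction.
That branch fails; take q_11 = false instead.
Unit clause (q_12) forces q_12 = true.
Unit clause (NOT q_22) forces q_22 = false.
Unit clause (q_21) forces q_21 = true.
Unit clause (NOT q_31) forces q_31 = false.
Unit clause (q_32) forces q_32 = true.
But (NOT q_32) is also a unit clause — contradiction.
Either choice for q_11 ends in contradiction.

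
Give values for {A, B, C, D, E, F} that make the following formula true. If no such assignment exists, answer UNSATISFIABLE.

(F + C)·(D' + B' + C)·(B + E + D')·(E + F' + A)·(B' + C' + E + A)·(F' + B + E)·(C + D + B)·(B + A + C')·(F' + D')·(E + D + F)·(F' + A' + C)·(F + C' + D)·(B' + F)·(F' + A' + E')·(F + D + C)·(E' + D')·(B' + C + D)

Branch on F: set F = 1.
Unit clause (D') forces D = 0.
Branch on E: set E = 0.
Unit clause (A) forces A = 1.
Unit clause (B) forces B = 1.
Unit clause (C) forces C = 1.
All clauses are satisfied.

A: 1; B: 1; C: 1; D: 0; E: 0; F: 1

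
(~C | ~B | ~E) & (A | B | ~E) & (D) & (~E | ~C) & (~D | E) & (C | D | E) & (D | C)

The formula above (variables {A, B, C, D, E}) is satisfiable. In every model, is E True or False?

Suppose E = 0.
(D) alone gives D = 1.
That conflicts with the unit clause (~D).
So every satisfying assignment has E = True.

True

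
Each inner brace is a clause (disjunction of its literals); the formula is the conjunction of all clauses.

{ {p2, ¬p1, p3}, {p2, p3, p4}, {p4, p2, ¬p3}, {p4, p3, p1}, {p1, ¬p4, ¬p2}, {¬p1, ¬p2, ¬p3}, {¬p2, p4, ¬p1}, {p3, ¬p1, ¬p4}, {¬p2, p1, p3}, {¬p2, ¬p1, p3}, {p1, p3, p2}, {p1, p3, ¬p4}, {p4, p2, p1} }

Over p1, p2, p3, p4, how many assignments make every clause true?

There are 2^4 = 16 truth assignments over (p1, p2, p3, p4).
Split on p1. With p1 = True, the clauses containing p1 are satisfied and ¬p1 drops from the rest; 1 of the 2^3 = 8 assignments to the other variables satisfy what remains.
With p1 = False, by the same count on the reduced clause set, 2 assignments work.
(One model: p1=F, p2=F, p3=T, p4=T.)
Total: 1 + 2 = 3.

3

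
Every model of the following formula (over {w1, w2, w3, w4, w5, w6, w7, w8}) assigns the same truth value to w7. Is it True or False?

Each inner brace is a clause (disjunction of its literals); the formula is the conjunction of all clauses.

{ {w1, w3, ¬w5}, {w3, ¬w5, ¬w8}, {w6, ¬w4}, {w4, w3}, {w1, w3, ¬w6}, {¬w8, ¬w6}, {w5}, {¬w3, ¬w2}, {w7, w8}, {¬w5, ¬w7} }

False

Suppose w7 = True.
(w5) alone gives w5 = True.
Now (¬w5) is unsatisfied and unit — conflict.
So every satisfying assignment has w7 = False.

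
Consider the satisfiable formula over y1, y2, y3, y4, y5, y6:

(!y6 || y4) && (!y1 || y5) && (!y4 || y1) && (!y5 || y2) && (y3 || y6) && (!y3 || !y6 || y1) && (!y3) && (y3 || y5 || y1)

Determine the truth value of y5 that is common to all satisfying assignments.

True

Suppose y5 = false.
The clause (!y1) is unit, so y1 = false.
The clause (!y4) is unit, so y4 = false.
The clause (!y6) is unit, so y6 = false.
The clause (y3) is unit, so y3 = true.
But (!y3) is also a unit clause — contradiction.
So every satisfying assignment has y5 = True.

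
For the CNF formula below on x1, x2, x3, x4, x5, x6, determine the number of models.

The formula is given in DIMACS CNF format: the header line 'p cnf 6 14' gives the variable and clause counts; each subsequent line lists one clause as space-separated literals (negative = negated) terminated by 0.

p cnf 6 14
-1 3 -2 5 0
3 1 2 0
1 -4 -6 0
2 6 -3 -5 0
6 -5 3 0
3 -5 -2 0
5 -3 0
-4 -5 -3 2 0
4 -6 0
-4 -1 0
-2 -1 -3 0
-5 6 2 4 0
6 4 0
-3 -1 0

2

There are 2^6 = 64 truth assignments over (x1, x2, x3, x4, x5, x6).
Split on x3. With x3 = True, the clauses containing x3 are satisfied and ¬x3 drops from the rest; 1 of the 2^5 = 32 assignments to the other variables satisfy what remains.
With x3 = False, by the same count on the reduced clause set, 1 assignment works.
(One model: x1=F, x2=T, x3=F, x4=T, x5=F, x6=F.)
Total: 1 + 1 = 2.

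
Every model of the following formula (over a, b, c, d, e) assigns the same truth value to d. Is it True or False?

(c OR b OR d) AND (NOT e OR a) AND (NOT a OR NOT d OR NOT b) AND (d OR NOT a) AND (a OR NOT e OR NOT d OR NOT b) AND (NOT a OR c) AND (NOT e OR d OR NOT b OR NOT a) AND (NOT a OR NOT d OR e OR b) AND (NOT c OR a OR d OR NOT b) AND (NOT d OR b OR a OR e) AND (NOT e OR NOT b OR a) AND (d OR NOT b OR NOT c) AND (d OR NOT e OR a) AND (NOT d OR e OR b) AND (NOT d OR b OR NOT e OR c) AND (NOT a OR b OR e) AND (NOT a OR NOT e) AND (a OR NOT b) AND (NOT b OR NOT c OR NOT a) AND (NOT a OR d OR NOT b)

Suppose d = true.
Suppose e = false.
Unit clause (b) forces b = true.
Unit clause (NOT a) forces a = false.
But (a) is also a unit clause — contradiction.
That branch fails; take e = true instead.
Unit clause (a) forces a = true.
But (NOT a) is also a unit clause — contradiction.
Both values of e lead to a conflict.
So every satisfying assignment has d = False.

False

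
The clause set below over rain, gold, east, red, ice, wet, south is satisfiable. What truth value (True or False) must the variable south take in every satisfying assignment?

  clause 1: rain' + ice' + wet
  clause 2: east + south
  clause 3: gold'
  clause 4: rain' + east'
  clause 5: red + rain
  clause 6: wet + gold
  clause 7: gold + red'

Suppose south = 0.
Unit clause (east) forces east = 1.
Unit clause (gold') forces gold = 0.
Unit clause (rain') forces rain = 0.
Unit clause (red) forces red = 1.
That conflicts with the unit clause (red').
So every satisfying assignment has south = True.

True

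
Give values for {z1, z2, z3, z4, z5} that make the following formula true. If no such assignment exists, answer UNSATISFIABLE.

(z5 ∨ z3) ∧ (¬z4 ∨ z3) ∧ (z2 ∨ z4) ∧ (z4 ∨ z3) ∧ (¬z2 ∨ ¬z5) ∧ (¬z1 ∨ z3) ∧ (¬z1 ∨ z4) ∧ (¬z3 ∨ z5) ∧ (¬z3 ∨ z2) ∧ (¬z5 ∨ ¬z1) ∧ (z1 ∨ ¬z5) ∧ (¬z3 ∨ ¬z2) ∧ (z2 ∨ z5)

Case z5 = True:
The clause (¬z2) is unit, so z2 = False.
The clause (z4) is unit, so z4 = True.
The clause (z3) is unit, so z3 = True.
But (¬z3) is also a unit clause — contradiction.
Backtrack on z5: now try z5 = False.
The clause (z3) is unit, so z3 = True.
But (¬z3) is also a unit clause — contradiction.
Neither z5 = True nor z5 = False works.

UNSATISFIABLE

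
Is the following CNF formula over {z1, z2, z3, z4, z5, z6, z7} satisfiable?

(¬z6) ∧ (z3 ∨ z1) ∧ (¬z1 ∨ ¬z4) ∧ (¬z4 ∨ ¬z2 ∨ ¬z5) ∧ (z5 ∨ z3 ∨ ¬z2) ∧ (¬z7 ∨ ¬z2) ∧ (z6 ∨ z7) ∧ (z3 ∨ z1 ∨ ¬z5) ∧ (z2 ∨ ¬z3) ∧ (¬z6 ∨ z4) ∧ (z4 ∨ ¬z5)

From the singleton clause (¬z6), z6 = False.
From the singleton clause (z7), z7 = True.
From the singleton clause (¬z2), z2 = False.
From the singleton clause (¬z3), z3 = False.
From the singleton clause (z1), z1 = True.
From the singleton clause (¬z4), z4 = False.
From the singleton clause (¬z5), z5 = False.
Every clause now holds.
A satisfying assignment: z1=True; z2=False; z3=False; z4=False; z5=False; z6=False; z7=True.

Satisfiable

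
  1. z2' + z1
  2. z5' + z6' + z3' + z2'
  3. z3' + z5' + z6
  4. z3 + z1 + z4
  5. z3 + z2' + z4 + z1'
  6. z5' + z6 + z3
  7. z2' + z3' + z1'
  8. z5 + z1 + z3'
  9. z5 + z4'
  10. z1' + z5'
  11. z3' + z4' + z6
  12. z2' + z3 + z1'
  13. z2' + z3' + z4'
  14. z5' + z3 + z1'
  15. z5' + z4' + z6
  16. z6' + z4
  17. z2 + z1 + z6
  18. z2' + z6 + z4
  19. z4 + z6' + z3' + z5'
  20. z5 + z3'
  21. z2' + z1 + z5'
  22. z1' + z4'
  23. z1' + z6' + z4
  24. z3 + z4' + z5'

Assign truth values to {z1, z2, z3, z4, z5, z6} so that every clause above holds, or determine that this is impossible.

z1 ↦ 0; z2 ↦ 0; z3 ↦ 1; z4 ↦ 1; z5 ↦ 1; z6 ↦ 1

Branch on z2: set z2 = 0.
Branch on z5: set z5 = 1.
From the singleton clause (z1'), z1 = 0.
From the singleton clause (z6), z6 = 1.
From the singleton clause (z4), z4 = 1.
From the singleton clause (z3), z3 = 1.
All clauses are satisfied.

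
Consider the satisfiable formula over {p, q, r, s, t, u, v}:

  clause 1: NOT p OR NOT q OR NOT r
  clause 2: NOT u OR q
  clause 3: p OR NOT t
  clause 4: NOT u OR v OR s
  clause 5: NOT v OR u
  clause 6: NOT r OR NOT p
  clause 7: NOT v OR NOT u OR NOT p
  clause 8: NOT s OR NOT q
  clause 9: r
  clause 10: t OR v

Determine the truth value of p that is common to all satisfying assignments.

Suppose p = true.
(NOT r) alone gives r = false.
That conflicts with the unit clause (r).
So every satisfying assignment has p = False.

False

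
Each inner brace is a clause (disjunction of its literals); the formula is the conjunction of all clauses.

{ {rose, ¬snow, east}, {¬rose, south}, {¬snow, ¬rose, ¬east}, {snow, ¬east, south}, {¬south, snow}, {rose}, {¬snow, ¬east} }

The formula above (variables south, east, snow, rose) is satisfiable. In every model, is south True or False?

True

Suppose south = False.
Unit clause (¬rose) forces rose = False.
But (rose) is also a unit clause — contradiction.
So every satisfying assignment has south = True.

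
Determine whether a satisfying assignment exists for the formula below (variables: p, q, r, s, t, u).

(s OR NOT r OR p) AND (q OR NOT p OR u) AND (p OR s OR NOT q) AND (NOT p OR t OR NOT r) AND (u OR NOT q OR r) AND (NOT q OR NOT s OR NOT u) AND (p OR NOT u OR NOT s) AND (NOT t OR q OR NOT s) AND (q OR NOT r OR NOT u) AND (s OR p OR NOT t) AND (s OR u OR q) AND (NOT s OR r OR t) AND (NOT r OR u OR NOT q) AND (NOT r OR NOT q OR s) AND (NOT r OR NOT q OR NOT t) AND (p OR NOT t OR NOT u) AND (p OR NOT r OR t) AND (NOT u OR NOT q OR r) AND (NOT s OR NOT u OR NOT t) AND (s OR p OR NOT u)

Try s = false.
Try r = false.
Try p = true.
Try q = false.
Unit clause (u) forces u = true.
Every clause is now satisfied; t is unconstrained.
A satisfying assignment: p: true,  q: false,  r: false,  s: false,  t: true,  u: true.

Satisfiable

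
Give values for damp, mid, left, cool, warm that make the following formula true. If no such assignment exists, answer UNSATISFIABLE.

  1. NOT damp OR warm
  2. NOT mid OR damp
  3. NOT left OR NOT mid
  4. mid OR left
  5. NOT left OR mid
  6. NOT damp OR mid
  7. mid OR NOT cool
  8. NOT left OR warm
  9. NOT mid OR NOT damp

UNSATISFIABLE

Branch on damp: set damp = false.
Unit clause (NOT mid) forces mid = false.
Unit clause (left) forces left = true.
But (NOT left) is also a unit clause — contradiction.
Backtrack on damp: now try damp = true.
Unit clause (warm) forces warm = true.
Unit clause (mid) forces mid = true.
But (NOT mid) is also a unit clause — contradiction.
Both values of damp lead to a conflict.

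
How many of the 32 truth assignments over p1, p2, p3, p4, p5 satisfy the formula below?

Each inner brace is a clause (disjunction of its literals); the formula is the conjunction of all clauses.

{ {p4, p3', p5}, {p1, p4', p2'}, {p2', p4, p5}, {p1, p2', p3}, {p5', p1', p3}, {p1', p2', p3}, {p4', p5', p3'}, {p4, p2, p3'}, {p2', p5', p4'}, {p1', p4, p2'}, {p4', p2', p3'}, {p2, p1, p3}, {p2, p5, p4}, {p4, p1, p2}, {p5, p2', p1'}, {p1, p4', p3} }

4

There are 2^5 = 32 truth assignments over (p1, p2, p3, p4, p5).
Split on p4. With p4 = 1, the clauses containing p4 are satisfied and p4' drops from the rest; 3 of the 2^4 = 16 assignments to the other variables satisfy what remains.
With p4 = 0, by the same count on the reduced clause set, 1 assignment works.
(One model: p1=F, p2=F, p3=T, p4=T, p5=F.)
Total: 3 + 1 = 4.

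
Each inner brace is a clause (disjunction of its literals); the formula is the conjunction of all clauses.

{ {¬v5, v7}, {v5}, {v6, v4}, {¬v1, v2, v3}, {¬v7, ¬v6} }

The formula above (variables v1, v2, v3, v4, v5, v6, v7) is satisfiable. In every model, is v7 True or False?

True

Suppose v7 = False.
(¬v5) alone gives v5 = False.
That conflicts with the unit clause (v5).
So every satisfying assignment has v7 = True.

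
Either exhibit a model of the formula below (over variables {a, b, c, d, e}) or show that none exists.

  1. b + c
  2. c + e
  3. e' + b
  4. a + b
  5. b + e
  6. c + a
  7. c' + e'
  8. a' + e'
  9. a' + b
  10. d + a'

Suppose b = 1.
Suppose c = 1.
The clause (e') is unit, so e = 0.
Suppose d = 0.
The clause (a') is unit, so a = 0.
This assignment satisfies each clause.

a=0; b=1; c=1; d=0; e=0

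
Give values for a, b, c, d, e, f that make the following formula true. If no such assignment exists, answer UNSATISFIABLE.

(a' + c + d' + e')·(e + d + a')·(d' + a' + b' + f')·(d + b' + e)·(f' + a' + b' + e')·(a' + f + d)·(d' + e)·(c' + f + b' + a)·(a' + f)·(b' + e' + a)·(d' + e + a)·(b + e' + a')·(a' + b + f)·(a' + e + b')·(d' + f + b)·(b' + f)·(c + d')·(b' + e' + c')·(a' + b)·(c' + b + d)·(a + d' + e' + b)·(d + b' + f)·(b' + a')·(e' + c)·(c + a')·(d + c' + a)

Try d = 0.
Try e = 0.
The clause (a') is unit, so a = 0.
The clause (b') is unit, so b = 0.
The clause (c') is unit, so c = 0.
All clauses hold; f can take either value.

a=0; b=0; c=0; d=0; e=0; f=1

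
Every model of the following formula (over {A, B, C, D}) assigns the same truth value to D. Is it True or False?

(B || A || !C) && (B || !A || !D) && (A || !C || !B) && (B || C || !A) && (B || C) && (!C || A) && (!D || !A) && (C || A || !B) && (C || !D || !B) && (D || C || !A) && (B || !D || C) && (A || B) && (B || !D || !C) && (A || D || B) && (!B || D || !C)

Suppose D = true.
Unit clause (!A) forces A = false.
Unit clause (!C) forces C = false.
Unit clause (B) forces B = true.
Now (!B) is unsatisfied and unit — conflict.
So every satisfying assignment has D = False.

False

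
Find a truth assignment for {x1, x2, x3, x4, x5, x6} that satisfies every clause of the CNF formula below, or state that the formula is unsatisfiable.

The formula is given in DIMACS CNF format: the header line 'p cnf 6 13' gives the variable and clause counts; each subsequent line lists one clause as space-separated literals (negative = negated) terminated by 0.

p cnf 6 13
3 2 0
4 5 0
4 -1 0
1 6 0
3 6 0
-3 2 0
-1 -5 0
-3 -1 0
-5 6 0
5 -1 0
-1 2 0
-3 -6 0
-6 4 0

x1 ↦ False, x2 ↦ True, x3 ↦ False, x4 ↦ True, x5 ↦ True, x6 ↦ True

Suppose x3 = False.
(x2) alone gives x2 = True.
(x6) alone gives x6 = True.
(x4) alone gives x4 = True.
Suppose x1 = False.
No clause remains; x5 is free.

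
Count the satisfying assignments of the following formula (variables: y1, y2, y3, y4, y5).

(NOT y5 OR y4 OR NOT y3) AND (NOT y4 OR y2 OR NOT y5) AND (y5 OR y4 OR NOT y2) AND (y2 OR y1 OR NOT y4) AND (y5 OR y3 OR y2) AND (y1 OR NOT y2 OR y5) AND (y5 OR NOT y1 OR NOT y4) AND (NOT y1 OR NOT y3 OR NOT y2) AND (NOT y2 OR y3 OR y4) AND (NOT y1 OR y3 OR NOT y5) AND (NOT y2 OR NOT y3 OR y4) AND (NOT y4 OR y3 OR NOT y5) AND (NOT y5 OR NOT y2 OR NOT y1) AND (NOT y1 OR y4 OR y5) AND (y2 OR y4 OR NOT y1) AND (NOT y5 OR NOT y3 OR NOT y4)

2

There are 2^5 = 32 truth assignments over (y1, y2, y3, y4, y5).
Split on y1. With y1 = true, the clauses containing y1 are satisfied and NOT y1 drops from the rest; 0 of the 2^4 = 16 assignments to the other variables satisfy what remains.
With y1 = false, by the same count on the reduced clause set, 2 assignments work.
(One model: y1=F, y2=F, y3=F, y4=F, y5=T.)
Total: 0 + 2 = 2.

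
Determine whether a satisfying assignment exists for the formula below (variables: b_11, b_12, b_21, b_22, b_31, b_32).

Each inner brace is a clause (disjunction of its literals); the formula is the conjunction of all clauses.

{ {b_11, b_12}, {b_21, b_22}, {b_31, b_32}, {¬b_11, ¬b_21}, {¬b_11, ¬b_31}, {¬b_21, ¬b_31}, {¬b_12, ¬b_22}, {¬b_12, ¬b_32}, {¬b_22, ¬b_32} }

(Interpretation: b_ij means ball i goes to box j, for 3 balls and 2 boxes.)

No, unsatisfiable

Case b_11 = True:
Unit clause (¬b_21) forces b_21 = False.
Unit clause (b_22) forces b_22 = True.
Unit clause (¬b_31) forces b_31 = False.
Unit clause (b_32) forces b_32 = True.
But (¬b_32) is also a unit clause — contradiction.
Backtrack on b_11: now try b_11 = False.
Unit clause (b_12) forces b_12 = True.
Unit clause (¬b_22) forces b_22 = False.
Unit clause (b_21) forces b_21 = True.
Unit clause (¬b_31) forces b_31 = False.
Unit clause (b_32) forces b_32 = True.
But (¬b_32) is also a unit clause — contradiction.
Both values of b_11 lead to a conflict.
No assignment satisfies every clause.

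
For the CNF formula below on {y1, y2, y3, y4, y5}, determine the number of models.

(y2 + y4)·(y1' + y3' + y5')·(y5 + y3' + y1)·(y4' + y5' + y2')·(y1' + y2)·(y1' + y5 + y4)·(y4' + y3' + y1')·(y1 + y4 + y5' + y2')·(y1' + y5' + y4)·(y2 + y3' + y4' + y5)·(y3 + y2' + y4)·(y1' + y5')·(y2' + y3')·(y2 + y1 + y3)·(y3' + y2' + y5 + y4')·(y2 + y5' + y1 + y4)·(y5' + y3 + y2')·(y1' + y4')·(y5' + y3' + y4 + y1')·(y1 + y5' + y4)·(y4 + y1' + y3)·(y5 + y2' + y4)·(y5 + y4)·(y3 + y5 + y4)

2

There are 2^5 = 32 truth assignments over (y1, y2, y3, y4, y5).
Split on y1. With y1 = 1, the clauses containing y1 are satisfied and y1' drops from the rest; 0 of the 2^4 = 16 assignments to the other variables satisfy what remains.
With y1 = 0, by the same count on the reduced clause set, 2 assignments work.
(One model: y1=F, y2=F, y3=T, y4=T, y5=T.)
Total: 0 + 2 = 2.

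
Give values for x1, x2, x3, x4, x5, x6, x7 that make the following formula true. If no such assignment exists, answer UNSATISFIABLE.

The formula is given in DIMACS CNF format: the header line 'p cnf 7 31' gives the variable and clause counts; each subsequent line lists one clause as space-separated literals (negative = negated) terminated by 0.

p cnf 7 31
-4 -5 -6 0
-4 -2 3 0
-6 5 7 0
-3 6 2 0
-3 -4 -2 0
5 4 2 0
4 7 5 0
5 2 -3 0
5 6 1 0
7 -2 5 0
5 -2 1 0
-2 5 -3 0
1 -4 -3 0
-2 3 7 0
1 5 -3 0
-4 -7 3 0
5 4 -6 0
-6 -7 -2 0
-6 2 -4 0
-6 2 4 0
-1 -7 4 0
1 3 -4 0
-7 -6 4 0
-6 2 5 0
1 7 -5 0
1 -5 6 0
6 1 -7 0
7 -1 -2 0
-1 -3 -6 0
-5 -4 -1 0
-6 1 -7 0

Suppose x4 = False.
Suppose x5 = True.
Suppose x6 = False.
The clause (x1) is unit, so x1 = True.
The clause (¬x7) is unit, so x7 = False.
The clause (¬x2) is unit, so x2 = False.
The clause (¬x3) is unit, so x3 = False.
This assignment satisfies each clause.

x1: True, x2: False, x3: False, x4: False, x5: True, x6: False, x7: False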